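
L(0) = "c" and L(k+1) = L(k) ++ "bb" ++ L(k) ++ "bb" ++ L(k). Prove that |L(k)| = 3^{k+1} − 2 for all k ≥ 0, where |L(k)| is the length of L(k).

Base case: |L(0)| = 1, and 3^{0+1} − 2 = 1.
Assume |L(r)| = 3^{r+1} − 2.
Then |L(r+1)| = 3|L(r)| + 4 = 3(3^{r+1} − 2) + 4 = 3^{r+2} − 6 + 4 = 3^{r+2} − 2.
By induction, |L(k)| = 3^{k+1} − 2 for all k ≥ 0.

|L(k)| = 3^{k+1} − 2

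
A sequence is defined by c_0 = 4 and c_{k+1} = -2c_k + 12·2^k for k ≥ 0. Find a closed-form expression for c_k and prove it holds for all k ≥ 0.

Claim: c_k = (-2)^k + 3·2^k.

Base case: c_0 = 4, and (-2)^0 + 3·2^0 = 1 + 3 = 4.
Assume c_m = (-2)^m + 3·2^m for some m ≥ 0.
Then c_{m+1} = -2c_m + 12·2^m = -2·((-2)^m + 3·2^m) + 12·2^m = (-2)^{m+1} − 6·2^m + 12·2^m = (-2)^{m+1} + 6·2^m = (-2)^{m+1} + 3·2^{m+1}.
So the formula holds for m+1, and by induction c_k = (-2)^k + 3·2^k for all k ≥ 0.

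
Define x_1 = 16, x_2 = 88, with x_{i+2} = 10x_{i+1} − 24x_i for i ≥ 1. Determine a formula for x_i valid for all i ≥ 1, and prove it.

Claim: x_i = 2·6^i + 4^i.

Base cases: x_1 = 16 and 2·6^1 + 4^1 = 16; x_2 = 88 and 2·6^2 + 4^2 = 88.
Assume x_j = 2·6^j + 4^j for all 1 ≤ j ≤ r, where r ≥ 2.
Then x_{r+1} = 10x_r − 24x_{r−1} = 10·(2·6^r + 4^r) − 24·(2·6^{r−1} + 4^{r−1}) = 2·(10·6 − 24)6^{r−1} + (10·4 − 24)4^{r−1} = 72·6^{r−1} + 16·4^{r−1} = 2·6^{r+1} + 4^{r+1}.
Hence x_i = 2·6^i + 4^i for every i ≥ 1, by strong induction.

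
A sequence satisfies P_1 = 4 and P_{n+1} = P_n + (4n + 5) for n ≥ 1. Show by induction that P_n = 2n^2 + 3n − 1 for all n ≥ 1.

Base case: P_1 = 4, and 2·1^2 + 3·1 − 1 = 4.
Assume P_r = 2r^2 + 3r − 1.
Then P_{r+1} = P_r + (4r + 5) = (2r^2 + 3r − 1) + (4r + 5) = 2r^2 + 7r + 4,
and 2·(r+1)^2 + 3·(r+1) − 1 = 2r^2 + 7r + 4.
Hence P_n = 2n^2 + 3n − 1 for every n ≥ 1, by induction.

P_n = 2n^2 + 3n − 1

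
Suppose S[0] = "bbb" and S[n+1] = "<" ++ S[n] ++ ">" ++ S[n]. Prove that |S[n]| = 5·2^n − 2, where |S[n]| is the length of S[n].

Base case: |S[0]| = 3, and 5·2^0 − 2 = 3.
Assume |S[m]| = 5·2^m − 2.
Then |S[m+1]| = 1 + |S[m]| + 1 + |S[m]| = 2|S[m]| + 2 = 2(5·2^m − 2) + 2 = 5·2^{m+1} − 4 + 2 = 5·2^{m+1} − 2.
Hence |S[n]| = 5·2^n − 2 for every n ≥ 0, by induction.

|S[n]| = 5·2^n − 2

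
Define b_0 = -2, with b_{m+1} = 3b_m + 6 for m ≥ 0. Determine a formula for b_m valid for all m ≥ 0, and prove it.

Claim: b_m = 3^m − 3.

Base case: b_0 = -2, and 3^0 − 3 = 1 − 3 = -2.
Assume b_k = 3^k − 3 for some k ≥ 0.
Then b_{k+1} = 3b_k + 6 = 3·(3^k − 3) + 6 = 3^{k+1} − 9 + 6 = 3^{k+1} − 3.
By induction, b_m = 3^m − 3 for all m ≥ 0.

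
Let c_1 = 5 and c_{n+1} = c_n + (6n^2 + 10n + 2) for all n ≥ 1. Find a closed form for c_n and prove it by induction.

Claim: c_n = 2n^3 + 2n^2 − 2n + 3.

Base case: c_1 = 5, and 2·1^3 + 2·1^2 − 2·1 + 3 = 5.
Assume c_j = 2j^3 + 2j^2 − 2j + 3.
Then c_{j+1} = c_j + (6j^2 + 10j + 2) = (2j^3 + 2j^2 − 2j + 3) + (6j^2 + 10j + 2) = 2j^3 + 8j^2 + 8j + 5,
and 2·(j+1)^3 + 2·(j+1)^2 − 2·(j+1) + 3 = 2j^3 + 8j^2 + 8j + 5.
Hence c_n = 2n^3 + 2n^2 − 2n + 3 for every n ≥ 1, by induction.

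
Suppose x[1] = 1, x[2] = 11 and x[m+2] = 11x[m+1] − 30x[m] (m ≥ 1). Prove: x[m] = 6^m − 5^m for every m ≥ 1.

Base cases: x[1] = 1 and 6^1 − 5^1 = 1; x[2] = 11 and 6^2 − 5^2 = 11.
Assume x[j] = 6^j − 5^j for all 1 ≤ j ≤ r, where r ≥ 2.
Then x[r+1] = 11x[r] − 30x[r−1] = 11·(6^r − 5^r) − 30·(6^{r−1} − 5^{r−1}) = (11·6 − 30)6^{r−1} − (11·5 − 30)5^{r−1} = 36·6^{r−1} − 25·5^{r−1} = 6^{r+1} − 5^{r+1}.
This completes the inductive step, so x[m] = 6^m − 5^m for all m ≥ 1.

x[m] = 6^m − 5^m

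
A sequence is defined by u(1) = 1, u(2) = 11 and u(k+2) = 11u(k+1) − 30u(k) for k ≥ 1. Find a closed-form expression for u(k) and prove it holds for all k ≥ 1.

Claim: u(k) = -5^k + 6^k.

Base cases: u(1) = 1 and -5^1 + 6^1 = 1; u(2) = 11 and -5^2 + 6^2 = 11.
Assume u(j) = -5^j + 6^j for all 1 ≤ j ≤ r, where r ≥ 2.
Then u(r+1) = 11u(r) − 30u(r−1) = 11·(-5^r + 6^r) − 30·(-5^{r−1} + 6^{r−1}) = -(11·5 − 30)5^{r−1} + (11·6 − 30)6^{r−1} = -25·5^{r−1} + 36·6^{r−1} = -5^{r+1} + 6^{r+1}.
So the formula holds for r+1, and by strong induction u(k) = -5^k + 6^k for all k ≥ 1.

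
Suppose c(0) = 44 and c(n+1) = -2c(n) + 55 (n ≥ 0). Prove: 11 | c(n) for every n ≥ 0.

Base case: c(0) = 44 = 11·4, so 11 | c(0).
Assume 11 | c(r), so c(r) = 11t for some integer t.
Then c(r+1) = -2c(r) + 55 = -2·(11t) + 55 = 11(-2t + 5), so 11 | c(r+1).
Hence 11 | c(n) for every n ≥ 0, by induction.

11 | c(n)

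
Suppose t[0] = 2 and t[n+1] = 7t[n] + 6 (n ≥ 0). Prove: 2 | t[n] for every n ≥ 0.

Base case: t[0] = 2 = 2·1, so 2 | t[0].
Assume 2 | t[r], so t[r] = 2s for some integer s.
Then t[r+1] = 7t[r] + 6 = 7·(2s) + 6 = 2(7s + 3), so 2 | t[r+1].
So the property holds for r+1, and by induction 2 | t[n] for all n ≥ 0.

2 | t[n]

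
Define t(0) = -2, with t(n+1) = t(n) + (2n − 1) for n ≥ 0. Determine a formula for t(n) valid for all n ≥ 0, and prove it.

Claim: t(n) = n^2 − 2n − 2.

Base case: t(0) = -2, and 0^2 − 2·0 − 2 = -2.
Assume t(r) = r^2 − 2r − 2.
Then t(r+1) = t(r) + (2r − 1) = (r^2 − 2r − 2) + (2r − 1) = r^2 − 3,
and (r+1)^2 − 2·(r+1) − 2 = r^2 − 3.
Hence t(n) = n^2 − 2n − 2 for every n ≥ 0, by induction.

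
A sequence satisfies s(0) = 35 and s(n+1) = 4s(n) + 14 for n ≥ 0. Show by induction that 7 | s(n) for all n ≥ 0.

Base case: s(0) = 35 = 7·5, so 7 | s(0).
Assume 7 | s(r), so s(r) = 7t for some integer t.
Then s(r+1) = 4s(r) + 14 = 4·(7t) + 14 = 7(4t + 2), so 7 | s(r+1).
This completes the inductive step, so 7 | s(n) for all n ≥ 0.

7 | s(n)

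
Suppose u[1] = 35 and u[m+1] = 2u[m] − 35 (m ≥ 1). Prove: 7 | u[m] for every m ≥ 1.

Base case: u[1] = 35 = 7·5, so 7 | u[1].
Assume 7 | u[r], so u[r] = 7t for some integer t.
Then u[r+1] = 2u[r] − 35 = 2·(7t) − 35 = 7(2t − 5), so 7 | u[r+1].
This completes the inductive step, so 7 | u[m] for all m ≥ 1.

7 | u[m]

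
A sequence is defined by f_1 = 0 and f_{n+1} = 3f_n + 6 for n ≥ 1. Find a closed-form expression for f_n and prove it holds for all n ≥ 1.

Claim: f_n = 3^n − 3.

Base case: f_1 = 0, and 3^1 − 3 = 3 − 3 = 0.
Assume f_m = 3^m − 3 for some m ≥ 1.
Then f_{m+1} = 3f_m + 6 = 3·(3^m − 3) + 6 = 3^{m+1} − 9 + 6 = 3^{m+1} − 3.
Hence f_n = 3^n − 3 for every n ≥ 1, by induction.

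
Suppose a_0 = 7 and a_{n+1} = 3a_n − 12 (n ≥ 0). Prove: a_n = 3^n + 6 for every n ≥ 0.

Base case: a_0 = 7, and 3^0 + 6 = 1 + 6 = 7.
Assume a_r = 3^r + 6 for some r ≥ 0.
Then a_{r+1} = 3a_r − 12 = 3·(3^r + 6) − 12 = 3^{r+1} + 18 − 12 = 3^{r+1} + 6.
By induction, a_n = 3^n + 6 for all n ≥ 0.

a_n = 3^n + 6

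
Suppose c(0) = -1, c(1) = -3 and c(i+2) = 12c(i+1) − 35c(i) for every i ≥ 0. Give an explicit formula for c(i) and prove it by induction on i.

Claim: c(i) = 7^i − 2·5^i.

Base cases: c(0) = -1 and 7^0 − 2·5^0 = -1; c(1) = -3 and 7^1 − 2·5^1 = -3.
Assume c(j) = 7^j − 2·5^j for all 0 ≤ j ≤ k, where k ≥ 1.
Then c(k+1) = 12c(k) − 35c(k−1) = 12·(7^k − 2·5^k) − 35·(7^{k−1} − 2·5^{k−1}) = (12·7 − 35)7^{k−1} − 2·(12·5 − 35)5^{k−1} = 49·7^{k−1} − 50·5^{k−1} = 7^{k+1} − 2·5^{k+1}.
By strong induction, c(i) = 7^i − 2·5^i for all i ≥ 0.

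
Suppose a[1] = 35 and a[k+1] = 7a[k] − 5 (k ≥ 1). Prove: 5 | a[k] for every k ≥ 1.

Base case: a[1] = 35 = 5·7, so 5 | a[1].
Assume 5 | a[m], so a[m] = 5t for some integer t.
Then a[m+1] = 7a[m] − 5 = 7·(5t) − 5 = 5(7t − 1), so 5 | a[m+1].
By induction, 5 | a[k] for all k ≥ 1.

5 | a[k]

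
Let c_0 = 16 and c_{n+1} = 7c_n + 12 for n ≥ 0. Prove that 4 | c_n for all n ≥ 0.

Base case: c_0 = 16 = 4·4, so 4 | c_0.
Assume 4 | c_k, so c_k = 4t for some integer t.
Then c_{k+1} = 7c_k + 12 = 7·(4t) + 12 = 4(7t + 3), so 4 | c_{k+1}.
By induction, 4 | c_n for all n ≥ 0.

4 | c_n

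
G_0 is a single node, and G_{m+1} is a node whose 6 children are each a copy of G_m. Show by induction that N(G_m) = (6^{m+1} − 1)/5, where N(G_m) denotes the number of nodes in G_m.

Base case: N(G_0) = 1, and (6^{0+1} − 1)/5 = 1.
Assume N(G_r) = (6^{r+1} − 1)/5.
Then N(G_{r+1}) = 1 + 6N(G_r) = 1 + 6·(6^{r+1} − 1)/5 = 1 + (6^{r+2} − 6)/5 = (5 + 6^{r+2} − 6)/5 = (6^{r+2} − 1)/5.
Hence N(G_m) = (6^{m+1} − 1)/5 for every m ≥ 0, by induction.

N(G_m) = (6^{m+1} − 1)/5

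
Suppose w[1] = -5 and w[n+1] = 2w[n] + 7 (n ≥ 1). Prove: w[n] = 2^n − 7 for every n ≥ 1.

Base case: w[1] = -5, and 2^1 − 7 = 2 − 7 = -5.
Assume w[m] = 2^m − 7 for some m ≥ 1.
Then w[m+1] = 2w[m] + 7 = 2·(2^m − 7) + 7 = 2^{m+1} − 14 + 7 = 2^{m+1} − 7.
Hence w[n] = 2^n − 7 for every n ≥ 1, by induction.

w[n] = 2^n − 7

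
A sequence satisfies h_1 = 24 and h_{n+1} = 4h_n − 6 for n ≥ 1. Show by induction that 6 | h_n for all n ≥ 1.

Base case: h_1 = 24 = 6·4, so 6 | h_1.
Assume 6 | h_k, so h_k = 6t for some integer t.
Then h_{k+1} = 4h_k − 6 = 4·(6t) − 6 = 6(4t − 1), so 6 | h_{k+1}.
By induction, 6 | h_n for all n ≥ 1.

6 | h_n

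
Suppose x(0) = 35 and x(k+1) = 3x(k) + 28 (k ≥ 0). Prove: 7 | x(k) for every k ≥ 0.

Base case: x(0) = 35 = 7·5, so 7 | x(0).
Assume 7 | x(r), so x(r) = 7t for some integer t.
Then x(r+1) = 3x(r) + 28 = 3·(7t) + 28 = 7(3t + 4), so 7 | x(r+1).
This completes the inductive step, so 7 | x(k) for all k ≥ 0.

7 | x(k)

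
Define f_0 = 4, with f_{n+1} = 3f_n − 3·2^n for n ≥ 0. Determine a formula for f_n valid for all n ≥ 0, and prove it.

Claim: f_n = 3^n + 3·2^n.

Base case: f_0 = 4, and 3^0 + 3·2^0 = 1 + 3 = 4.
Assume f_j = 3^j + 3·2^j for some j ≥ 0.
Then f_{j+1} = 3f_j − 3·2^j = 3·(3^j + 3·2^j) − 3·2^j = 3^{j+1} + 9·2^j − 3·2^j = 3^{j+1} + 6·2^j = 3^{j+1} + 3·2^{j+1}.
Hence f_n = 3^n + 3·2^n for every n ≥ 0, by induction.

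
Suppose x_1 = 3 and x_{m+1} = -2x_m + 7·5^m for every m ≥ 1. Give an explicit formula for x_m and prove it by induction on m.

Claim: x_m = (-2)^m + 5^m.

Base case: x_1 = 3, and (-2)^1 + 5^1 = -2 + 5 = 3.
Assume x_k = (-2)^k + 5^k for some k ≥ 1.
Then x_{k+1} = -2x_k + 7·5^k = -2·((-2)^k + 5^k) + 7·5^k = (-2)^{k+1} − 2·5^k + 7·5^k = (-2)^{k+1} + 5·5^k = (-2)^{k+1} + 5^{k+1}.
Hence x_m = (-2)^m + 5^m for every m ≥ 1, by induction.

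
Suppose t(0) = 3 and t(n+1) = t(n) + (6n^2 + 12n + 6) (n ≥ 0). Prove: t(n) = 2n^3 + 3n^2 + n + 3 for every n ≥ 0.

Base case: t(0) = 3, and 2·0^3 + 3·0^2 + 0 + 3 = 3.
Assume t(k) = 2k^3 + 3k^2 + k + 3.
Then t(k+1) = t(k) + (6k^2 + 12k + 6) = (2k^3 + 3k^2 + k + 3) + (6k^2 + 12k + 6) = 2k^3 + 9k^2 + 13k + 9,
and 2·(k+1)^3 + 3·(k+1)^2 + (k+1) + 3 = 2k^3 + 9k^2 + 13k + 9.
This completes the inductive step, so t(n) = 2n^3 + 3n^2 + n + 3 for all n ≥ 0.

t(n) = 2n^3 + 3n^2 + n + 3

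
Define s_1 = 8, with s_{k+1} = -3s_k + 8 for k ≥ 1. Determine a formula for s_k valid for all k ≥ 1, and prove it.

Claim: s_k = -2·(-3)^k + 2.

Base case: s_1 = 8, and -2·(-3)^1 + 2 = 6 + 2 = 8.
Assume s_r = -2·(-3)^r + 2 for some r ≥ 1.
Then s_{r+1} = -3s_r + 8 = -3·(-2·(-3)^r + 2) + 8 = 6·(-3)^r − 6 + 8 = -2·(-3)^{r+1} + 2.
By induction, s_k = -2·(-3)^k + 2 for all k ≥ 1.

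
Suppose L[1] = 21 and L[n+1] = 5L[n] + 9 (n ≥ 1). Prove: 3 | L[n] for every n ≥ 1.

Base case: L[1] = 21 = 3·7, so 3 | L[1].
Assume 3 | L[k], so L[k] = 3t for some integer t.
Then L[k+1] = 5L[k] + 9 = 5·(3t) + 9 = 3(5t + 3), so 3 | L[k+1].
So the property holds for k+1, and by induction 3 | L[n] for all n ≥ 1.

3 | L[n]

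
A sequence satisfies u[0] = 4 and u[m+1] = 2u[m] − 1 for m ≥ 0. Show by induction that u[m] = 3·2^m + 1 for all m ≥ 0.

Base case: u[0] = 4, and 3·2^0 + 1 = 3 + 1 = 4.
Assume u[j] = 3·2^j + 1 for some j ≥ 0.
Then u[j+1] = 2u[j] − 1 = 2·(3·2^j + 1) − 1 = 6·2^j + 2 − 1 = 3·2^{j+1} + 1.
So the formula holds for j+1, and by induction u[m] = 3·2^m + 1 for all m ≥ 0.

u[m] = 3·2^m + 1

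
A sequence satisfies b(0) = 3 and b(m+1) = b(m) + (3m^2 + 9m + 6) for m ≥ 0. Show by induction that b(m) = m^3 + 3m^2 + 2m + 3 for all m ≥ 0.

Base case: b(0) = 3, and 0^3 + 3·0^2 + 2·0 + 3 = 3.
Assume b(r) = r^3 + 3r^2 + 2r + 3.
Then b(r+1) = b(r) + (3r^2 + 9r + 6) = (r^3 + 3r^2 + 2r + 3) + (3r^2 + 9r + 6) = r^3 + 6r^2 + 11r + 9,
and (r+1)^3 + 3·(r+1)^2 + 2·(r+1) + 3 = r^3 + 6r^2 + 11r + 9.
This completes the inductive step, so b(m) = m^3 + 3m^2 + 2m + 3 for all m ≥ 0.

b(m) = m^3 + 3m^2 + 2m + 3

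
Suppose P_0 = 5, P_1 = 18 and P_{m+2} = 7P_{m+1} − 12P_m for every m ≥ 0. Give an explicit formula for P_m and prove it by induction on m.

Claim: P_m = 3·4^m + 2·3^m.

Base cases: P_0 = 5 and 3·4^0 + 2·3^0 = 5; P_1 = 18 and 3·4^1 + 2·3^1 = 18.
Assume P_j = 3·4^j + 2·3^j for all 0 ≤ j ≤ r, where r ≥ 1.
Then P_{r+1} = 7P_r − 12P_{r−1} = 7·(3·4^r + 2·3^r) − 12·(3·4^{r−1} + 2·3^{r−1}) = 3·(7·4 − 12)4^{r−1} + 2·(7·3 − 12)3^{r−1} = 48·4^{r−1} + 18·3^{r−1} = 3·4^{r+1} + 2·3^{r+1}.
Hence P_m = 3·4^m + 2·3^m for every m ≥ 0, by strong induction.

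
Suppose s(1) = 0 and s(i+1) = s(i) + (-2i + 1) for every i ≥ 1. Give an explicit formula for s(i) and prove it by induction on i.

Claim: s(i) = -i^2 + 2i − 1.

Base case: s(1) = 0, and -1^2 + 2·1 − 1 = 0.
Assume s(k) = -k^2 + 2k − 1.
Then s(k+1) = s(k) + (-2k + 1) = (-k^2 + 2k − 1) + (-2k + 1) = -k^2,
and -(k+1)^2 + 2·(k+1) − 1 = -k^2.
This completes the inductive step, so s(i) = -i^2 + 2i − 1 for all i ≥ 1.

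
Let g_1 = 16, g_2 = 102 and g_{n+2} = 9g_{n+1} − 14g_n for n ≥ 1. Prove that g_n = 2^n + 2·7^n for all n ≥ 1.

Base cases: g_1 = 16 and 2^1 + 2·7^1 = 16; g_2 = 102 and 2^2 + 2·7^2 = 102.
Assume g_j = 2^j + 2·7^j for all 1 ≤ j ≤ r, where r ≥ 2.
Then g_{r+1} = 9g_r − 14g_{r−1} = 9·(2^r + 2·7^r) − 14·(2^{r−1} + 2·7^{r−1}) = (9·2 − 14)2^{r−1} + 2·(9·7 − 14)7^{r−1} = 4·2^{r−1} + 98·7^{r−1} = 2^{r+1} + 2·7^{r+1}.
Hence g_n = 2^n + 2·7^n for every n ≥ 1, by strong induction.

g_n = 2^n + 2·7^n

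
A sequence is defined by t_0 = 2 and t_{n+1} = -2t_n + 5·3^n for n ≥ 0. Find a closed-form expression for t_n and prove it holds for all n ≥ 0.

Claim: t_n = (-2)^n + 3^n.

Base case: t_0 = 2, and (-2)^0 + 3^0 = 1 + 1 = 2.
Assume t_k = (-2)^k + 3^k for some k ≥ 0.
Then t_{k+1} = -2t_k + 5·3^k = -2·((-2)^k + 3^k) + 5·3^k = (-2)^{k+1} − 2·3^k + 5·3^k = (-2)^{k+1} + 3·3^k = (-2)^{k+1} + 3^{k+1}.
Hence t_n = (-2)^n + 3^n for every n ≥ 0, by induction.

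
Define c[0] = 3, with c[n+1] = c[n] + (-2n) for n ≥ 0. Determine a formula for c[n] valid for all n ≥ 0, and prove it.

Claim: c[n] = -n^2 + n + 3.

Base case: c[0] = 3, and -0^2 + 0 + 3 = 3.
Assume c[m] = -m^2 + m + 3.
Then c[m+1] = c[m] + (-2m) = (-m^2 + m + 3) + (-2m) = -m^2 − m + 3,
and -(m+1)^2 + (m+1) + 3 = -m^2 − m + 3.
Hence c[n] = -n^2 + n + 3 for every n ≥ 0, by induction.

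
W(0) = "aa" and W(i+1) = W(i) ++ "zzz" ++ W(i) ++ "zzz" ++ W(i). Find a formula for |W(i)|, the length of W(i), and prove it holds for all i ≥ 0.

Claim: |W(i)| = 5·3^i − 3.

Base case: |W(0)| = 2, and 5·3^0 − 3 = 2.
Assume |W(r)| = 5·3^r − 3.
Then |W(r+1)| = 3|W(r)| + 6 = 3(5·3^r − 3) + 6 = 5·3^{r+1} − 9 + 6 = 5·3^{r+1} − 3.
Hence |W(i)| = 5·3^i − 3 for every i ≥ 0, by induction.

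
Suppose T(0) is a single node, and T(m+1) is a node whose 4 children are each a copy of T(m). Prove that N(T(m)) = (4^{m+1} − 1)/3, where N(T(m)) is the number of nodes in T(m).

Base case: N(T(0)) = 1, and (4^{0+1} − 1)/3 = 1.
Assume N(T(j)) = (4^{j+1} − 1)/3.
Then N(T(j+1)) = 1 + 4N(T(j)) = 1 + 4·(4^{j+1} − 1)/3 = 1 + (4^{j+2} − 4)/3 = (3 + 4^{j+2} − 4)/3 = (4^{j+2} − 1)/3.
Hence N(T(m)) = (4^{m+1} − 1)/3 for every m ≥ 0, by induction.

N(T(m)) = (4^{m+1} − 1)/3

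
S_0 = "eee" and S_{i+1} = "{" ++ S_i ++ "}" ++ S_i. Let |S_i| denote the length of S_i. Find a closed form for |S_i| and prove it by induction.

Claim: |S_i| = 5·2^i − 2.

Base case: |S_0| = 3, and 5·2^0 − 2 = 3.
Assume |S_k| = 5·2^k − 2.
Then |S_{k+1}| = 1 + |S_k| + 1 + |S_k| = 2|S_k| + 2 = 2(5·2^k − 2) + 2 = 5·2^{k+1} − 4 + 2 = 5·2^{k+1} − 2.
Hence |S_i| = 5·2^i − 2 for every i ≥ 0, by induction.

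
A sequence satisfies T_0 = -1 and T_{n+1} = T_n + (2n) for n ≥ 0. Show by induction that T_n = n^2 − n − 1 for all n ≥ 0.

Base case: T_0 = -1, and 0^2 − 0 − 1 = -1.
Assume T_r = r^2 − r − 1.
Then T_{r+1} = T_r + (2r) = (r^2 − r − 1) + (2r) = r^2 + r − 1,
and (r+1)^2 − (r+1) − 1 = r^2 + r − 1.
Hence T_n = n^2 − n − 1 for every n ≥ 0, by induction.

T_n = n^2 − n − 1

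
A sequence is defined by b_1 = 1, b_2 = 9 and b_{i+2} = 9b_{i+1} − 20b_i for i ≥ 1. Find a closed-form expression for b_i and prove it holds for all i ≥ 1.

Claim: b_i = 5^i − 4^i.

Base cases: b_1 = 1 and 5^1 − 4^1 = 1; b_2 = 9 and 5^2 − 4^2 = 9.
Assume b_t = 5^t − 4^t for all 1 ≤ t ≤ j, where j ≥ 2.
Then b_{j+1} = 9b_j − 20b_{j−1} = 9·(5^j − 4^j) − 20·(5^{j−1} − 4^{j−1}) = (9·5 − 20)5^{j−1} − (9·4 − 20)4^{j−1} = 25·5^{j−1} − 16·4^{j−1} = 5^{j+1} − 4^{j+1}.
So the formula holds for j+1, and by strong induction b_i = 5^i − 4^i for all i ≥ 1.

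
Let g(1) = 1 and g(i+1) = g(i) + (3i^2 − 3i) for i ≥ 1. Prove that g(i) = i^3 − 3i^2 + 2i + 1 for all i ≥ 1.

Base case: g(1) = 1, and 1^3 − 3·1^2 + 2·1 + 1 = 1.
Assume g(r) = r^3 − 3r^2 + 2r + 1.
Then g(r+1) = g(r) + (3r^2 − 3r) = (r^3 − 3r^2 + 2r + 1) + (3r^2 − 3r) = r^3 − r + 1,
and (r+1)^3 − 3·(r+1)^2 + 2·(r+1) + 1 = r^3 − r + 1.
This completes the inductive step, so g(i) = i^3 − 3i^2 + 2i + 1 for all i ≥ 1.

g(i) = i^3 − 3i^2 + 2i + 1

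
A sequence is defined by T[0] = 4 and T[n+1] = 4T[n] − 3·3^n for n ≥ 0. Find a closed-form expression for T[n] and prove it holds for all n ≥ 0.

Claim: T[n] = 4^n + 3·3^n.

Base case: T[0] = 4, and 4^0 + 3·3^0 = 1 + 3 = 4.
Assume T[k] = 4^k + 3·3^k for some k ≥ 0.
Then T[k+1] = 4T[k] − 3·3^k = 4·(4^k + 3·3^k) − 3·3^k = 4^{k+1} + 12·3^k − 3·3^k = 4^{k+1} + 9·3^k = 4^{k+1} + 3·3^{k+1}.
So the formula holds for k+1, and by induction T[n] = 4^n + 3·3^n for all n ≥ 0.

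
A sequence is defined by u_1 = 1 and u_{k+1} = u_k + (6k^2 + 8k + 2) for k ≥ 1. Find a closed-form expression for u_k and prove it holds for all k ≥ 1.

Claim: u_k = 2k^3 + k^2 − k − 1.

Base case: u_1 = 1, and 2·1^3 + 1^2 − 1 − 1 = 1.
Assume u_m = 2m^3 + m^2 − m − 1.
Then u_{m+1} = u_m + (6m^2 + 8m + 2) = (2m^3 + m^2 − m − 1) + (6m^2 + 8m + 2) = 2m^3 + 7m^2 + 7m + 1,
and 2·(m+1)^3 + (m+1)^2 − (m+1) − 1 = 2m^3 + 7m^2 + 7m + 1.
This completes the inductive step, so u_k = 2k^3 + k^2 − k − 1 for all k ≥ 1.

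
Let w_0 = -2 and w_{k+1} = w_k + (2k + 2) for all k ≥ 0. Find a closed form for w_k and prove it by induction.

Claim: w_k = k^2 + k − 2.

Base case: w_0 = -2, and 0^2 + 0 − 2 = -2.
Assume w_m = m^2 + m − 2.
Then w_{m+1} = w_m + (2m + 2) = (m^2 + m − 2) + (2m + 2) = m^2 + 3m,
and (m+1)^2 + (m+1) − 2 = m^2 + 3m.
By induction, w_k = k^2 + k − 2 for all k ≥ 0.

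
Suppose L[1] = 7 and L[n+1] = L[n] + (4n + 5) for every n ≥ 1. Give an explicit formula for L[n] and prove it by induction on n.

Claim: L[n] = 2n^2 + 3n + 2.

Base case: L[1] = 7, and 2·1^2 + 3·1 + 2 = 7.
Assume L[r] = 2r^2 + 3r + 2.
Then L[r+1] = L[r] + (4r + 5) = (2r^2 + 3r + 2) + (4r + 5) = 2r^2 + 7r + 7,
and 2·(r+1)^2 + 3·(r+1) + 2 = 2r^2 + 7r + 7.
This completes the inductive step, so L[n] = 2n^2 + 3n + 2 for all n ≥ 1.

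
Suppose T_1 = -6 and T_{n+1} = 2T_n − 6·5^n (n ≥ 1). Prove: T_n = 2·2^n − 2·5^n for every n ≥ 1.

Base case: T_1 = -6, and 2·2^1 − 2·5^1 = 4 − 10 = -6.
Assume T_r = 2·2^r − 2·5^r for some r ≥ 1.
Then T_{r+1} = 2T_r − 6·5^r = 2·(2·2^r − 2·5^r) − 6·5^r = 2·2^{r+1} − 4·5^r − 6·5^r = 2·2^{r+1} − 10·5^r = 2·2^{r+1} − 2·5^{r+1}.
By induction, T_n = 2·2^n − 2·5^n for all n ≥ 1.

T_n = 2·2^n − 2·5^n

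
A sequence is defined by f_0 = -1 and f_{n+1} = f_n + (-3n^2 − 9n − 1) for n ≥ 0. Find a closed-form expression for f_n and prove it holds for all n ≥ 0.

Claim: f_n = -n^3 − 3n^2 + 3n − 1.

Base case: f_0 = -1, and -0^3 − 3·0^2 + 3·0 − 1 = -1.
Assume f_j = -j^3 − 3j^2 + 3j − 1.
Then f_{j+1} = f_j + (-3j^2 − 9j − 1) = (-j^3 − 3j^2 + 3j − 1) + (-3j^2 − 9j − 1) = -j^3 − 6j^2 − 6j − 2,
and -(j+1)^3 − 3·(j+1)^2 + 3·(j+1) − 1 = -j^3 − 6j^2 − 6j − 2.
By induction, f_n = -n^3 − 3n^2 + 3n − 1 for all n ≥ 0.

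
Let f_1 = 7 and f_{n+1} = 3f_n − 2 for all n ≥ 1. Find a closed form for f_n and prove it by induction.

Claim: f_n = 2·3^n + 1.

Base case: f_1 = 7, and 2·3^1 + 1 = 6 + 1 = 7.
Assume f_m = 2·3^m + 1 for some m ≥ 1.
Then f_{m+1} = 3f_m − 2 = 3·(2·3^m + 1) − 2 = 6·3^m + 3 − 2 = 2·3^{m+1} + 1.
By induction, f_n = 2·3^n + 1 for all n ≥ 1.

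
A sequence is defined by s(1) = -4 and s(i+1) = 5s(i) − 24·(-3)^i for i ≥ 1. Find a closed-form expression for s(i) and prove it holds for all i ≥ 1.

Claim: s(i) = 5^i + 3·(-3)^i.

Base case: s(1) = -4, and 5^1 + 3·(-3)^1 = 5 − 9 = -4.
Assume s(j) = 5^j + 3·(-3)^j for some j ≥ 1.
Then s(j+1) = 5s(j) − 24·(-3)^j = 5·(5^j + 3·(-3)^j) − 24·(-3)^j = 5^{j+1} + 15·(-3)^j − 24·(-3)^j = 5^{j+1} − 9·(-3)^j = 5^{j+1} + 3·(-3)^{j+1}.
This completes the inductive step, so s(i) = 5^i + 3·(-3)^i for all i ≥ 1.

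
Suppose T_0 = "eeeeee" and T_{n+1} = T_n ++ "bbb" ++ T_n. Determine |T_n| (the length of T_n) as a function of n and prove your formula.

Claim: |T_n| = 9·2^n − 3.

Base case: |T_0| = 6, and 9·2^0 − 3 = 6.
Assume |T_k| = 9·2^k − 3.
Then |T_{k+1}| = |T_k| + 3 + |T_k| = 2|T_k| + 3 = 2(9·2^k − 3) + 3 = 9·2^{k+1} − 6 + 3 = 9·2^{k+1} − 3.
Hence |T_n| = 9·2^n − 3 for every n ≥ 0, by induction.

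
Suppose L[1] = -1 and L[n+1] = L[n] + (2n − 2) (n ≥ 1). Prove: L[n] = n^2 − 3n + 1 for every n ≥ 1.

Base case: L[1] = -1, and 1^2 − 3·1 + 1 = -1.
Assume L[m] = m^2 − 3m + 1.
Then L[m+1] = L[m] + (2m − 2) = (m^2 − 3m + 1) + (2m − 2) = m^2 − m − 1,
and (m+1)^2 − 3·(m+1) + 1 = m^2 − m − 1.
Hence L[n] = n^2 − 3n + 1 for every n ≥ 1, by induction.

L[n] = n^2 − 3n + 1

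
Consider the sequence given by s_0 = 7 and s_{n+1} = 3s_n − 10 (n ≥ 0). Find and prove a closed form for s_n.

Claim: s_n = 2·3^n + 5.

Base case: s_0 = 7, and 2·3^0 + 5 = 2 + 5 = 7.
Assume s_k = 2·3^k + 5 for some k ≥ 0.
Then s_{k+1} = 3s_k − 10 = 3·(2·3^k + 5) − 10 = 6·3^k + 15 − 10 = 2·3^{k+1} + 5.
By induction, s_n = 2·3^n + 5 for all n ≥ 0.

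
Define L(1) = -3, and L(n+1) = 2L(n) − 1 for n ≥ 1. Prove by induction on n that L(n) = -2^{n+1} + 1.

Base case: L(1) = -3, and -2^{1+1} + 1 = -4 + 1 = -3.
Assume L(r) = -2^{r+1} + 1 for some r ≥ 1.
Then L(r+1) = 2L(r) − 1 = 2·(-2^{r+1} + 1) − 1 = -2^{r+2} + 2 − 1 = -2^{r+2} + 1.
So the formula holds for r+1, and by induction L(n) = -2^{n+1} + 1 for all n ≥ 1.

L(n) = -2^{n+1} + 1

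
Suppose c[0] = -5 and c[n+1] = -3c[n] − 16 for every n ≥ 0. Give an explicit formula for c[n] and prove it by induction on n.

Claim: c[n] = -(-3)^n − 4.

Base case: c[0] = -5, and -(-3)^0 − 4 = -1 − 4 = -5.
Assume c[m] = -(-3)^m − 4 for some m ≥ 0.
Then c[m+1] = -3c[m] − 16 = -3·(-(-3)^m − 4) − 16 = 3·(-3)^m + 12 − 16 = -(-3)^{m+1} − 4.
This completes the inductive step, so c[n] = -(-3)^n − 4 for all n ≥ 0.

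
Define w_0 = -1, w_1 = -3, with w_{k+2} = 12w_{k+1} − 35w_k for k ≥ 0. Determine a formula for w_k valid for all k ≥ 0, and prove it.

Claim: w_k = 7^k − 2·5^k.

Base cases: w_0 = -1 and 7^0 − 2·5^0 = -1; w_1 = -3 and 7^1 − 2·5^1 = -3.
Assume w_i = 7^i − 2·5^i for all 0 ≤ i ≤ j, where j ≥ 1.
Then w_{j+1} = 12w_j − 35w_{j−1} = 12·(7^j − 2·5^j) − 35·(7^{j−1} − 2·5^{j−1}) = (12·7 − 35)7^{j−1} − 2·(12·5 − 35)5^{j−1} = 49·7^{j−1} − 50·5^{j−1} = 7^{j+1} − 2·5^{j+1}.
This completes the inductive step, so w_k = 7^k − 2·5^k for all k ≥ 0.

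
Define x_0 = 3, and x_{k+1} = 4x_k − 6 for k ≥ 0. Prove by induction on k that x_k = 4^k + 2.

Base case: x_0 = 3, and 4^0 + 2 = 1 + 2 = 3.
Assume x_j = 4^j + 2 for some j ≥ 0.
Then x_{j+1} = 4x_j − 6 = 4·(4^j + 2) − 6 = 4^{j+1} + 8 − 6 = 4^{j+1} + 2.
Hence x_k = 4^k + 2 for every k ≥ 0, by induction.

x_k = 4^k + 2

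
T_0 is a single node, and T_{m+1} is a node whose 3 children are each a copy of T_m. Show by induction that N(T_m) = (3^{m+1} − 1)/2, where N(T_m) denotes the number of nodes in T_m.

Base case: N(T_0) = 1, and (3^{0+1} − 1)/2 = 1.
Assume N(T_k) = (3^{k+1} − 1)/2.
Then N(T_{k+1}) = 1 + 3N(T_k) = 1 + 3·(3^{k+1} − 1)/2 = 1 + (3^{k+2} − 3)/2 = (2 + 3^{k+2} − 3)/2 = (3^{k+2} − 1)/2.
Hence N(T_m) = (3^{m+1} − 1)/2 for every m ≥ 0, by induction.

N(T_m) = (3^{m+1} − 1)/2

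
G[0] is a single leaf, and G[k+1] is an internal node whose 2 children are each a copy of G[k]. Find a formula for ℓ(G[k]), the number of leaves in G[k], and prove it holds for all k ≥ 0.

Claim: ℓ(G[k]) = 2^k.

Base case: ℓ(G[0]) = 1, and 2^0 = 1.
Assume ℓ(G[j]) = 2^j.
Then ℓ(G[j+1]) = 2·ℓ(G[j]) = 2·2^j = 2^{j+1}.
This completes the inductive step, so ℓ(G[k]) = 2^k for all k ≥ 0.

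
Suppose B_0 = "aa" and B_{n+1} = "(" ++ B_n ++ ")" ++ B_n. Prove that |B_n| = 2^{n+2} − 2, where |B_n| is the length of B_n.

Base case: |B_0| = 2, and 2^{0+2} − 2 = 2.
Assume |B_r| = 2^{r+2} − 2.
Then |B_{r+1}| = 1 + |B_r| + 1 + |B_r| = 2|B_r| + 2 = 2(2^{r+2} − 2) + 2 = 2^{r+3} − 4 + 2 = 2^{r+3} − 2.
So the formula holds for r+1, and by induction |B_n| = 2^{n+2} − 2 for all n ≥ 0.

|B_n| = 2^{n+2} − 2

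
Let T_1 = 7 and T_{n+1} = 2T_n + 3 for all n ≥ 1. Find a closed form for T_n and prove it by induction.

Claim: T_n = 5·2^n − 3.

Base case: T_1 = 7, and 5·2^1 − 3 = 10 − 3 = 7.
Assume T_r = 5·2^r − 3 for some r ≥ 1.
Then T_{r+1} = 2T_r + 3 = 2·(5·2^r − 3) + 3 = 10·2^r − 6 + 3 = 5·2^{r+1} − 3.
By induction, T_n = 5·2^n − 3 for all n ≥ 1.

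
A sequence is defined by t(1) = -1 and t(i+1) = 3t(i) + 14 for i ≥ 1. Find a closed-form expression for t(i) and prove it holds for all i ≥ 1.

Claim: t(i) = 2·3^i − 7.

Base case: t(1) = -1, and 2·3^1 − 7 = 6 − 7 = -1.
Assume t(r) = 2·3^r − 7 for some r ≥ 1.
Then t(r+1) = 3t(r) + 14 = 3·(2·3^r − 7) + 14 = 6·3^r − 21 + 14 = 2·3^{r+1} − 7.
Hence t(i) = 2·3^i − 7 for every i ≥ 1, by induction.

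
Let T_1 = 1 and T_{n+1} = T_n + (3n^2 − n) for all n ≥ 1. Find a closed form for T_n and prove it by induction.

Claim: T_n = n^3 − 2n^2 + n + 1.

Base case: T_1 = 1, and 1^3 − 2·1^2 + 1 + 1 = 1.
Assume T_r = r^3 − 2r^2 + r + 1.
Then T_{r+1} = T_r + (3r^2 − r) = (r^3 − 2r^2 + r + 1) + (3r^2 − r) = r^3 + r^2 + 1,
and (r+1)^3 − 2·(r+1)^2 + (r+1) + 1 = r^3 + r^2 + 1.
This completes the inductive step, so T_n = n^3 − 2n^2 + n + 1 for all n ≥ 1.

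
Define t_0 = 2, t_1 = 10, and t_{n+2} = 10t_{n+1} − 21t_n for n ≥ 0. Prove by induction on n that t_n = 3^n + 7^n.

Base cases: t_0 = 2 and 3^0 + 7^0 = 2; t_1 = 10 and 3^1 + 7^1 = 10.
Assume t_j = 3^j + 7^j for all 0 ≤ j ≤ m, where m ≥ 1.
Then t_{m+1} = 10t_m − 21t_{m−1} = 10·(3^m + 7^m) − 21·(3^{m−1} + 7^{m−1}) = (10·3 − 21)3^{m−1} + (10·7 − 21)7^{m−1} = 9·3^{m−1} + 49·7^{m−1} = 3^{m+1} + 7^{m+1}.
This completes the inductive step, so t_n = 3^n + 7^n for all n ≥ 0.

t_n = 3^n + 7^n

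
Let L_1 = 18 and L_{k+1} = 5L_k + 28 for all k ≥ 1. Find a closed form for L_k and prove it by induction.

Claim: L_k = 5^{k+1} − 7.

Base case: L_1 = 18, and 5^{1+1} − 7 = 25 − 7 = 18.
Assume L_m = 5^{m+1} − 7 for some m ≥ 1.
Then L_{m+1} = 5L_m + 28 = 5·(5^{m+1} − 7) + 28 = 5^{m+2} − 35 + 28 = 5^{m+2} − 7.
Hence L_k = 5^{k+1} − 7 for every k ≥ 1, by induction.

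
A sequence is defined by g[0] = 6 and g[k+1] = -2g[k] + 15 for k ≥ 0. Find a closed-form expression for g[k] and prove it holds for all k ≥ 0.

Claim: g[k] = (-2)^k + 5.

Base case: g[0] = 6, and (-2)^0 + 5 = 1 + 5 = 6.
Assume g[r] = (-2)^r + 5 for some r ≥ 0.
Then g[r+1] = -2g[r] + 15 = -2·((-2)^r + 5) + 15 = -2·(-2)^r − 10 + 15 = (-2)^{r+1} + 5.
Hence g[k] = (-2)^k + 5 for every k ≥ 0, by induction.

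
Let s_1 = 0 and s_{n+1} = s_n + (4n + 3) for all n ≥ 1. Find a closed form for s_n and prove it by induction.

Claim: s_n = 2n^2 + n − 3.

Base case: s_1 = 0, and 2·1^2 + 1 − 3 = 0.
Assume s_m = 2m^2 + m − 3.
Then s_{m+1} = s_m + (4m + 3) = (2m^2 + m − 3) + (4m + 3) = 2m^2 + 5m,
and 2·(m+1)^2 + (m+1) − 3 = 2m^2 + 5m.
This completes the inductive step, so s_n = 2n^2 + n − 3 for all n ≥ 1.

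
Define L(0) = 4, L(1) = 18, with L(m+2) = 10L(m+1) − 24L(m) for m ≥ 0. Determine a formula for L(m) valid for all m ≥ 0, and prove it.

Claim: L(m) = 3·4^m + 6^m.

Base cases: L(0) = 4 and 3·4^0 + 6^0 = 4; L(1) = 18 and 3·4^1 + 6^1 = 18.
Assume L(i) = 3·4^i + 6^i for all 0 ≤ i ≤ j, where j ≥ 1.
Then L(j+1) = 10L(j) − 24L(j−1) = 10·(3·4^j + 6^j) − 24·(3·4^{j−1} + 6^{j−1}) = 3·(10·4 − 24)4^{j−1} + (10·6 − 24)6^{j−1} = 48·4^{j−1} + 36·6^{j−1} = 3·4^{j+1} + 6^{j+1}.
Hence L(m) = 3·4^m + 6^m for every m ≥ 0, by strong induction.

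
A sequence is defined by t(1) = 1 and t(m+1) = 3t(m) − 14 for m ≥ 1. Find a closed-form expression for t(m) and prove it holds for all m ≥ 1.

Claim: t(m) = -2·3^m + 7.

Base case: t(1) = 1, and -2·3^1 + 7 = -6 + 7 = 1.
Assume t(k) = -2·3^k + 7 for some k ≥ 1.
Then t(k+1) = 3t(k) − 14 = 3·(-2·3^k + 7) − 14 = -6·3^k + 21 − 14 = -2·3^{k+1} + 7.
This completes the inductive step, so t(m) = -2·3^m + 7 for all m ≥ 1.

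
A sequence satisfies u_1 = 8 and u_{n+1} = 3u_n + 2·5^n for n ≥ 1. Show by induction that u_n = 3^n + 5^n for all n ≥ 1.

Base case: u_1 = 8, and 3^1 + 5^1 = 3 + 5 = 8.
Assume u_r = 3^r + 5^r for some r ≥ 1.
Then u_{r+1} = 3u_r + 2·5^r = 3·(3^r + 5^r) + 2·5^r = 3^{r+1} + 3·5^r + 2·5^r = 3^{r+1} + 5·5^r = 3^{r+1} + 5^{r+1}.
Hence u_n = 3^n + 5^n for every n ≥ 1, by induction.

u_n = 3^n + 5^n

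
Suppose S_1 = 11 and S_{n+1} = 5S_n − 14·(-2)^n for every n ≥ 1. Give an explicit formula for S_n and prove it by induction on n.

Claim: S_n = 3·5^n + 2·(-2)^n.

Base case: S_1 = 11, and 3·5^1 + 2·(-2)^1 = 15 − 4 = 11.
Assume S_j = 3·5^j + 2·(-2)^j for some j ≥ 1.
Then S_{j+1} = 5S_j − 14·(-2)^j = 5·(3·5^j + 2·(-2)^j) − 14·(-2)^j = 3·5^{j+1} + 10·(-2)^j − 14·(-2)^j = 3·5^{j+1} − 4·(-2)^j = 3·5^{j+1} + 2·(-2)^{j+1}.
This completes the inductive step, so S_n = 3·5^n + 2·(-2)^n for all n ≥ 1.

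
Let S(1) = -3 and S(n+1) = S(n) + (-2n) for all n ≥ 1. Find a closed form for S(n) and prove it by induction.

Claim: S(n) = -n^2 + n − 3.

Base case: S(1) = -3, and -1^2 + 1 − 3 = -3.
Assume S(k) = -k^2 + k − 3.
Then S(k+1) = S(k) + (-2k) = (-k^2 + k − 3) + (-2k) = -k^2 − k − 3,
and -(k+1)^2 + (k+1) − 3 = -k^2 − k − 3.
This completes the inductive step, so S(n) = -n^2 + n − 3 for all n ≥ 1.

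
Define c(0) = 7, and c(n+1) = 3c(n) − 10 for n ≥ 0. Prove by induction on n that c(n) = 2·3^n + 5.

Base case: c(0) = 7, and 2·3^0 + 5 = 2 + 5 = 7.
Assume c(r) = 2·3^r + 5 for some r ≥ 0.
Then c(r+1) = 3c(r) − 10 = 3·(2·3^r + 5) − 10 = 6·3^r + 15 − 10 = 2·3^{r+1} + 5.
So the formula holds for r+1, and by induction c(n) = 2·3^n + 5 for all n ≥ 0.

c(n) = 2·3^n + 5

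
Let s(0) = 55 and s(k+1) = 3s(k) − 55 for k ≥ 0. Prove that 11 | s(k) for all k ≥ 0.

Base case: s(0) = 55 = 11·5, so 11 | s(0).
Assume 11 | s(m), so s(m) = 11t for some integer t.
Then s(m+1) = 3s(m) − 55 = 3·(11t) − 55 = 11(3t − 5), so 11 | s(m+1).
So the property holds for m+1, and by induction 11 | s(k) for all k ≥ 0.

11 | s(k)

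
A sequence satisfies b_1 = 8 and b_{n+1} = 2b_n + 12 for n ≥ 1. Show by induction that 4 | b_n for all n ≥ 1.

Base case: b_1 = 8 = 4·2, so 4 | b_1.
Assume 4 | b_j, so b_j = 4t for some integer t.
Then b_{j+1} = 2b_j + 12 = 2·(4t) + 12 = 4(2t + 3), so 4 | b_{j+1}.
Hence 4 | b_n for every n ≥ 1, by induction.

4 | b_n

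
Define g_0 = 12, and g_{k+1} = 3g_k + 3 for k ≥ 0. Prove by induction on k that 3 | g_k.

Base case: g_0 = 12 = 3·4, so 3 | g_0.
Assume 3 | g_r, so g_r = 3t for some integer t.
Then g_{r+1} = 3g_r + 3 = 3·(3t) + 3 = 3(3t + 1), so 3 | g_{r+1}.
Hence 3 | g_k for every k ≥ 0, by induction.

3 | g_k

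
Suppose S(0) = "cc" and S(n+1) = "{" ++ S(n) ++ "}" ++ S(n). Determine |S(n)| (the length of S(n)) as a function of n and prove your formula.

Claim: |S(n)| = 2^{n+2} − 2.

Base case: |S(0)| = 2, and 2^{0+2} − 2 = 2.
Assume |S(k)| = 2^{k+2} − 2.
Then |S(k+1)| = 1 + |S(k)| + 1 + |S(k)| = 2|S(k)| + 2 = 2(2^{k+2} − 2) + 2 = 2^{k+3} − 4 + 2 = 2^{k+3} − 2.
Hence |S(n)| = 2^{n+2} − 2 for every n ≥ 0, by induction.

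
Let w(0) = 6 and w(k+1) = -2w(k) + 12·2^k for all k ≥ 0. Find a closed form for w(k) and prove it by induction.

Claim: w(k) = 3·(-2)^k + 3·2^k.

Base case: w(0) = 6, and 3·(-2)^0 + 3·2^0 = 3 + 3 = 6.
Assume w(j) = 3·(-2)^j + 3·2^j for some j ≥ 0.
Then w(j+1) = -2w(j) + 12·2^j = -2·(3·(-2)^j + 3·2^j) + 12·2^j = 3·(-2)^{j+1} − 6·2^j + 12·2^j = 3·(-2)^{j+1} + 6·2^j = 3·(-2)^{j+1} + 3·2^{j+1}.
So the formula holds for j+1, and by induction w(k) = 3·(-2)^k + 3·2^k for all k ≥ 0.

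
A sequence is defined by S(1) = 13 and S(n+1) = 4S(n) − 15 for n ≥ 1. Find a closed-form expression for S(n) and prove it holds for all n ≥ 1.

Claim: S(n) = 2·4^n + 5.

Base case: S(1) = 13, and 2·4^1 + 5 = 8 + 5 = 13.
Assume S(j) = 2·4^j + 5 for some j ≥ 1.
Then S(j+1) = 4S(j) − 15 = 4·(2·4^j + 5) − 15 = 8·4^j + 20 − 15 = 2·4^{j+1} + 5.
Hence S(n) = 2·4^n + 5 for every n ≥ 1, by induction.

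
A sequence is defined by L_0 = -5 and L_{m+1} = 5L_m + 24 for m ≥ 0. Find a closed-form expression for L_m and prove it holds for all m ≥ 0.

Claim: L_m = 5^m − 6.

Base case: L_0 = -5, and 5^0 − 6 = 1 − 6 = -5.
Assume L_k = 5^k − 6 for some k ≥ 0.
Then L_{k+1} = 5L_k + 24 = 5·(5^k − 6) + 24 = 5^{k+1} − 30 + 24 = 5^{k+1} − 6.
This completes the inductive step, so L_m = 5^m − 6 for all m ≥ 0.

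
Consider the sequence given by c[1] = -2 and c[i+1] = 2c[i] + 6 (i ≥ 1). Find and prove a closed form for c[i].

Claim: c[i] = 2^{i+1} − 6.

Base case: c[1] = -2, and 2^{1+1} − 6 = 4 − 6 = -2.
Assume c[j] = 2^{j+1} − 6 for some j ≥ 1.
Then c[j+1] = 2c[j] + 6 = 2·(2^{j+1} − 6) + 6 = 2^{j+2} − 12 + 6 = 2^{j+2} − 6.
By induction, c[i] = 2^{i+1} − 6 for all i ≥ 1.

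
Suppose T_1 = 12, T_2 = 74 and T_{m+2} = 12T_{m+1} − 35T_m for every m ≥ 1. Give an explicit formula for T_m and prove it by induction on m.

Claim: T_m = 5^m + 7^m.

Base cases: T_1 = 12 and 5^1 + 7^1 = 12; T_2 = 74 and 5^2 + 7^2 = 74.
Assume T_j = 5^j + 7^j for all 1 ≤ j ≤ k, where k ≥ 2.
Then T_{k+1} = 12T_k − 35T_{k−1} = 12·(5^k + 7^k) − 35·(5^{k−1} + 7^{k−1}) = (12·5 − 35)5^{k−1} + (12·7 − 35)7^{k−1} = 25·5^{k−1} + 49·7^{k−1} = 5^{k+1} + 7^{k+1}.
So the formula holds for k+1, and by strong induction T_m = 5^m + 7^m for all m ≥ 1.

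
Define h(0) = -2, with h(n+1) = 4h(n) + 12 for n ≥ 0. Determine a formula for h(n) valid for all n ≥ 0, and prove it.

Claim: h(n) = 2·4^n − 4.

Base case: h(0) = -2, and 2·4^0 − 4 = 2 − 4 = -2.
Assume h(j) = 2·4^j − 4 for some j ≥ 0.
Then h(j+1) = 4h(j) + 12 = 4·(2·4^j − 4) + 12 = 8·4^j − 16 + 12 = 2·4^{j+1} − 4.
By induction, h(n) = 2·4^n − 4 for all n ≥ 0.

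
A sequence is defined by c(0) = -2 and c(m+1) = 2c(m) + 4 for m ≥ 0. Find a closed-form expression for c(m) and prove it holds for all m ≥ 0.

Claim: c(m) = 2^{m+1} − 4.

Base case: c(0) = -2, and 2^{0+1} − 4 = 2 − 4 = -2.
Assume c(r) = 2^{r+1} − 4 for some r ≥ 0.
Then c(r+1) = 2c(r) + 4 = 2·(2^{r+1} − 4) + 4 = 2^{r+2} − 8 + 4 = 2^{r+2} − 4.
By induction, c(m) = 2^{m+1} − 4 for all m ≥ 0.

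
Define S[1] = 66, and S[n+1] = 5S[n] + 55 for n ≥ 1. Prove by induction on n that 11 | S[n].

Base case: S[1] = 66 = 11·6, so 11 | S[1].
Assume 11 | S[j], so S[j] = 11t for some integer t.
Then S[j+1] = 5S[j] + 55 = 5·(11t) + 55 = 11(5t + 5), so 11 | S[j+1].
This completes the inductive step, so 11 | S[n] for all n ≥ 1.

11 | S[n]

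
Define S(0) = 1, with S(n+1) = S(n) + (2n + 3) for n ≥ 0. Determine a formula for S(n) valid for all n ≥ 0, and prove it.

Claim: S(n) = n^2 + 2n + 1.

Base case: S(0) = 1, and 0^2 + 2·0 + 1 = 1.
Assume S(k) = k^2 + 2k + 1.
Then S(k+1) = S(k) + (2k + 3) = (k^2 + 2k + 1) + (2k + 3) = k^2 + 4k + 4,
and (k+1)^2 + 2·(k+1) + 1 = k^2 + 4k + 4.
Hence S(n) = n^2 + 2n + 1 for every n ≥ 0, by induction.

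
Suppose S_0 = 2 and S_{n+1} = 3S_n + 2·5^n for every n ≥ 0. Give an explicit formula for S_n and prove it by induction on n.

Claim: S_n = 3^n + 5^n.

Base case: S_0 = 2, and 3^0 + 5^0 = 1 + 1 = 2.
Assume S_r = 3^r + 5^r for some r ≥ 0.
Then S_{r+1} = 3S_r + 2·5^r = 3·(3^r + 5^r) + 2·5^r = 3^{r+1} + 3·5^r + 2·5^r = 3^{r+1} + 5·5^r = 3^{r+1} + 5^{r+1}.
So the formula holds for r+1, and by induction S_n = 3^n + 5^n for all n ≥ 0.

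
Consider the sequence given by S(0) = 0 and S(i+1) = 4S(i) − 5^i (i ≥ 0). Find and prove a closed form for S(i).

Claim: S(i) = 4^i − 5^i.

Base case: S(0) = 0, and 4^0 − 5^0 = 1 − 1 = 0.
Assume S(j) = 4^j − 5^j for some j ≥ 0.
Then S(j+1) = 4S(j) − 5^j = 4·(4^j − 5^j) − 5^j = 4^{j+1} − 4·5^j − 5^j = 4^{j+1} − 5·5^j = 4^{j+1} − 5^{j+1}.
This completes the inductive step, so S(i) = 4^i − 5^i for all i ≥ 0.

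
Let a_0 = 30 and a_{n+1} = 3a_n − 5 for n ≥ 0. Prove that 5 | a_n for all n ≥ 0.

Base case: a_0 = 30 = 5·6, so 5 | a_0.
Assume 5 | a_r, so a_r = 5t for some integer t.
Then a_{r+1} = 3a_r − 5 = 3·(5t) − 5 = 5(3t − 1), so 5 | a_{r+1}.
This completes the inductive step, so 5 | a_n for all n ≥ 0.

5 | a_n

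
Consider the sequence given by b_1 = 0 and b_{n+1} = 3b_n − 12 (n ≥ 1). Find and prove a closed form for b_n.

Claim: b_n = -2·3^n + 6.

Base case: b_1 = 0, and -2·3^1 + 6 = -6 + 6 = 0.
Assume b_r = -2·3^r + 6 for some r ≥ 1.
Then b_{r+1} = 3b_r − 12 = 3·(-2·3^r + 6) − 12 = -6·3^r + 18 − 12 = -2·3^{r+1} + 6.
By induction, b_n = -2·3^n + 6 for all n ≥ 1.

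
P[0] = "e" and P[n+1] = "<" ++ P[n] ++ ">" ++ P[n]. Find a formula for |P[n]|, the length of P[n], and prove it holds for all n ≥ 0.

Claim: |P[n]| = 3·2^n − 2.

Base case: |P[0]| = 1, and 3·2^0 − 2 = 1.
Assume |P[m]| = 3·2^m − 2.
Then |P[m+1]| = 1 + |P[m]| + 1 + |P[m]| = 2|P[m]| + 2 = 2(3·2^m − 2) + 2 = 3·2^{m+1} − 4 + 2 = 3·2^{m+1} − 2.
So the formula holds for m+1, and by induction |P[n]| = 3·2^n − 2 for all n ≥ 0.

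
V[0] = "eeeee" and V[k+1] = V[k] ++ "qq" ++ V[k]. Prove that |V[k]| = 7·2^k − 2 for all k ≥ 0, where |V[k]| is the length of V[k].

Base case: |V[0]| = 5, and 7·2^0 − 2 = 5.
Assume |V[m]| = 7·2^m − 2.
Then |V[m+1]| = |V[m]| + 2 + |V[m]| = 2|V[m]| + 2 = 2(7·2^m − 2) + 2 = 7·2^{m+1} − 4 + 2 = 7·2^{m+1} − 2.
Hence |V[k]| = 7·2^k − 2 for every k ≥ 0, by induction.

|V[k]| = 7·2^k − 2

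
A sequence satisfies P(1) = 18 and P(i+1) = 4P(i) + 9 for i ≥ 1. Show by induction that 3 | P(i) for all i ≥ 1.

Base case: P(1) = 18 = 3·6, so 3 | P(1).
Assume 3 | P(r), so P(r) = 3t for some integer t.
Then P(r+1) = 4P(r) + 9 = 4·(3t) + 9 = 3(4t + 3), so 3 | P(r+1).
By induction, 3 | P(i) for all i ≥ 1.

3 | P(i)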